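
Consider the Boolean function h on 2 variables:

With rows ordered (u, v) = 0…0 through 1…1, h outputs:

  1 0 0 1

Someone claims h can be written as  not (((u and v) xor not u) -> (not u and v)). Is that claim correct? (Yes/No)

Yes

Evaluate not (((u and v) xor not u) -> (not u and v)) on each row and compare to h:
  u=0, v=0: formula gives 1, h = 1 ✓
  u=0, v=1: formula gives 0, h = 0 ✓
  u=1, v=0: formula gives 0, h = 0 ✓
  u=1, v=1: formula gives 1, h = 1 ✓
Every row agrees, so the formula is equivalent.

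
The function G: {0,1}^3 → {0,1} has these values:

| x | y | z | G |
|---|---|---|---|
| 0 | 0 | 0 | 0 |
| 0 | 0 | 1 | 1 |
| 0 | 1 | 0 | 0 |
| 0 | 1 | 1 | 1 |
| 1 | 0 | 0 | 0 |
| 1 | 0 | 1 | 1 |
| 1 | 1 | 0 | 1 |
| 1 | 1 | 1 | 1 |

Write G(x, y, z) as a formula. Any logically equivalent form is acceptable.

The 0-rows are (0,0,0), (0,1,0), (1,0,0). Take each as a conjunction (¬x·¬y·¬z, ¬x·y·¬z, x·¬y·¬z), form their disjunction, and complement — that gives a formula that is 1 everywhere G is.

G(x, y, z) = ((((x' · y') · z') + ((x' · y) · z')) + ((x · y') · z'))'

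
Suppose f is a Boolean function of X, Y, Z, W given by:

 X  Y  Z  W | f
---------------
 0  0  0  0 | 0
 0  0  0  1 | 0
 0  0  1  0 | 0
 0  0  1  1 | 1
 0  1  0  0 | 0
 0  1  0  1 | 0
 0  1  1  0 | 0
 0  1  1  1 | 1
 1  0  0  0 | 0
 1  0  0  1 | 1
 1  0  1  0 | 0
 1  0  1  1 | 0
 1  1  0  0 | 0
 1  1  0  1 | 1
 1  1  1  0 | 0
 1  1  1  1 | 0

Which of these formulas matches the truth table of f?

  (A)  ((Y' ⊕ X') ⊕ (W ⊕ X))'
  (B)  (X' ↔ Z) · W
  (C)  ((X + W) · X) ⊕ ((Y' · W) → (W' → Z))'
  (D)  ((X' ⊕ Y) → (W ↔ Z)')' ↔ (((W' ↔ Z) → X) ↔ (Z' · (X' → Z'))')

B

(A): at (0,0,0,0) it gives 1, but f = 0 — eliminated.
(C): at (0,0,1,1) it gives 0, but f = 1 — eliminated.
(D): at (0,0,1,0) it gives 1, but f = 0 — eliminated.
Only (B) survives; checking it on all 16 rows confirms it matches f.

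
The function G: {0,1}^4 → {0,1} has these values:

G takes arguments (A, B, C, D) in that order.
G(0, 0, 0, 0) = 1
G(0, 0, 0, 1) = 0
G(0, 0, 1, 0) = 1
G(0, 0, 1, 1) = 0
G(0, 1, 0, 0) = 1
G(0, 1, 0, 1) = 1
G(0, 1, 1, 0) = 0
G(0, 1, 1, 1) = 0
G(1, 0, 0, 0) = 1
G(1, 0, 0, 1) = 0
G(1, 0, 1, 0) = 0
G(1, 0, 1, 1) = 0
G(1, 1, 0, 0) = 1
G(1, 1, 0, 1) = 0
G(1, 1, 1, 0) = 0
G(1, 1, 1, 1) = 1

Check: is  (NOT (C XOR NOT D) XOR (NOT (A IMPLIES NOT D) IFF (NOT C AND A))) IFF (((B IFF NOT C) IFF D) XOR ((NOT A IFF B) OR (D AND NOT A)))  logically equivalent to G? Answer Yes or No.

No

Evaluate (NOT (C XOR NOT D) XOR (NOT (A IMPLIES NOT D) IFF (NOT C AND A))) IFF (((B IFF NOT C) IFF D) XOR ((NOT A IFF B) OR (D AND NOT A))) on each row and compare to G:
  A=0, B=0, C=0, D=0: formula gives 1, G = 1 ✓
  A=0, B=0, C=0, D=1: formula gives 0, G = 0 ✓
  A=0, B=0, C=1, D=0: formula gives 1, G = 1 ✓
  A=0, B=0, C=1, D=1: formula gives 0, G = 0 ✓
  …
  A=0, B=1, C=1, D=0: formula gives 1, but G = 0 ✗
Row (0,1,1,0) is a counterexample, so the formula is not equivalent to G.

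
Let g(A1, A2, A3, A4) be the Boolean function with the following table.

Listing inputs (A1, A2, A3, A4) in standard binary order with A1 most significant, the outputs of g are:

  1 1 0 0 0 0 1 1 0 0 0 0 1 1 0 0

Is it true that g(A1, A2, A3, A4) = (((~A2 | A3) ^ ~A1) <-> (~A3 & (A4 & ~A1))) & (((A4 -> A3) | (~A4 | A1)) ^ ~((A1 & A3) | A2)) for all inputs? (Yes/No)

No

Evaluate (((~A2 | A3) ^ ~A1) <-> (~A3 & (A4 & ~A1))) & (((A4 -> A3) | (~A4 | A1)) ^ ~((A1 & A3) | A2)) on each row and compare to g:
  A1=0, A2=0, A3=0, A4=0: formula gives 0, but g = 1 ✗
Row (0,0,0,0) is a counterexample, so the formula is not equivalent to g.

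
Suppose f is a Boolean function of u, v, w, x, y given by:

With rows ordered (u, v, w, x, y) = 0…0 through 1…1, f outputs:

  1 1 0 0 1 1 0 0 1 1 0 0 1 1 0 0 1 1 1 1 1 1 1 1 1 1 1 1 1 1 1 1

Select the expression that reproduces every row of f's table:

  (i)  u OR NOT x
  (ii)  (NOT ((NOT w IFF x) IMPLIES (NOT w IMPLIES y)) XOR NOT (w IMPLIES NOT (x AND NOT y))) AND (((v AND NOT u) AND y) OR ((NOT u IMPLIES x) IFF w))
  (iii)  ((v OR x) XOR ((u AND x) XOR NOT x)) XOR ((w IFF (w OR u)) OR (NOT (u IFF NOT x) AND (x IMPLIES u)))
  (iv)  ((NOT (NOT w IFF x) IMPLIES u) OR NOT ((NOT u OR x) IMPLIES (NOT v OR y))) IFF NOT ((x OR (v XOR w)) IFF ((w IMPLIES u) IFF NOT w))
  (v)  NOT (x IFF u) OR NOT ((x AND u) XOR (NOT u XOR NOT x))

i

(ii) fails at (0,0,0,0,0): the formula yields 0, f is 1.
(iii) fails at (0,0,0,0,0): the formula yields 0, f is 1.
(iv) fails at (0,0,0,0,0): the formula yields 0, f is 1.
(v) fails at (0,0,0,1,0): the formula yields 1, f is 0.
(i) is the remaining candidate, and it agrees with f on all 32 inputs.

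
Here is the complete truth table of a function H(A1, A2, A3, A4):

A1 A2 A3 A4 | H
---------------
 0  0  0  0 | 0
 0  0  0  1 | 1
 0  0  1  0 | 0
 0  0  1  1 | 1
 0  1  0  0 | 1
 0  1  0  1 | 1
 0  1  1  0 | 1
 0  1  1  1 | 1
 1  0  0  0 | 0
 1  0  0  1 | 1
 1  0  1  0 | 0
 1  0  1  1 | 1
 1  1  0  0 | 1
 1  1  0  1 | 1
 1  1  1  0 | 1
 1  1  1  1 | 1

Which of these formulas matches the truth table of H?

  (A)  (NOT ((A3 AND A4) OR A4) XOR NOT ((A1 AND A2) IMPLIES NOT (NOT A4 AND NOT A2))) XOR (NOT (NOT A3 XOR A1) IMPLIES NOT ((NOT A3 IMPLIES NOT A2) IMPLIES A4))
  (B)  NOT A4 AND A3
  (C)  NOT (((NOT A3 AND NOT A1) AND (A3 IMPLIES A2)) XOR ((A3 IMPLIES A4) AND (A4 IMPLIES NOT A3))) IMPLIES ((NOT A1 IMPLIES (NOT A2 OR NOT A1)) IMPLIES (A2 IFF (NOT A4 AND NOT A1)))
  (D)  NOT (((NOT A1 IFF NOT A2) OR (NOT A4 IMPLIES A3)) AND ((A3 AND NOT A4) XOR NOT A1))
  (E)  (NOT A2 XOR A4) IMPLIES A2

E

(A) disagrees with H on (0,0,1,1) (formula → 0, table → 1); rule it out.
(B) disagrees with H on (0,0,0,1) (formula → 0, table → 1); rule it out.
(C) disagrees with H on (0,1,0,1) (formula → 0, table → 1); rule it out.
(D) disagrees with H on (0,0,0,1) (formula → 0, table → 1); rule it out.
(E) is the remaining candidate, and it agrees with H on all 16 inputs.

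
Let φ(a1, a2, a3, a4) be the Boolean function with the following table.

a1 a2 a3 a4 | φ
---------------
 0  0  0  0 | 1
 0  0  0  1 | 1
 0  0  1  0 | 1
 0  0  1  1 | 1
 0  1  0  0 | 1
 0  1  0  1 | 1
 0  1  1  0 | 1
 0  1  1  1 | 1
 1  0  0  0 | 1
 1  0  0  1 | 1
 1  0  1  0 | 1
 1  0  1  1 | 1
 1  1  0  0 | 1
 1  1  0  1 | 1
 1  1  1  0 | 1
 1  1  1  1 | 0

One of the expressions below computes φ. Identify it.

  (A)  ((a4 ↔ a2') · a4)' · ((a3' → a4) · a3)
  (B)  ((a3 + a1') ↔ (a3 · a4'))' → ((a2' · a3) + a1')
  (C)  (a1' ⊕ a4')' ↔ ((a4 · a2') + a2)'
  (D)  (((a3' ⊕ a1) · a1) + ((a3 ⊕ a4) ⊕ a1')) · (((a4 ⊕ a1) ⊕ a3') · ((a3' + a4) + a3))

B

(A) disagrees with φ on (0,0,0,0) (formula → 0, table → 1); rule it out.
(C) disagrees with φ on (0,1,0,0) (formula → 0, table → 1); rule it out.
(D) disagrees with φ on (0,0,0,1) (formula → 0, table → 1); rule it out.
(B) is the remaining candidate, and it agrees with φ on all 16 inputs.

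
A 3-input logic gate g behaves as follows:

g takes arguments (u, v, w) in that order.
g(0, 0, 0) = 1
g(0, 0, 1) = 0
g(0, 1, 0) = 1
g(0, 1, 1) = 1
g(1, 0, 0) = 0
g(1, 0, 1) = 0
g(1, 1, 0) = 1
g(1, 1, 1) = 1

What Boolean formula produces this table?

There are just 3 zero rows: (0,0,1), (1,0,0), (1,0,1). Their minterms are ¬u·¬v·w, u·¬v·¬w, u·¬v·w; the OR of those covers precisely the 0-outputs, and negating it yields g.

g(u, v, w) = ((((u' · v') · w) + ((u · v') · w')) + ((u · v') · w))'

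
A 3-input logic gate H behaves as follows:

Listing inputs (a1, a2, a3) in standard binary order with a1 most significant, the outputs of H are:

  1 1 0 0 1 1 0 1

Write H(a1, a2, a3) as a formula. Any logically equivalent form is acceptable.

H(a1, a2, a3) = ¬((((¬a1 ∧ a2) ∧ ¬a3) ∨ ((¬a1 ∧ a2) ∧ a3)) ∨ ((a1 ∧ a2) ∧ ¬a3))

There are just 3 zero rows: (0,1,0), (0,1,1), (1,1,0). Their minterms are ¬a1·a2·¬a3, ¬a1·a2·a3, a1·a2·¬a3; the OR of those covers precisely the 0-outputs, and negating it yields H.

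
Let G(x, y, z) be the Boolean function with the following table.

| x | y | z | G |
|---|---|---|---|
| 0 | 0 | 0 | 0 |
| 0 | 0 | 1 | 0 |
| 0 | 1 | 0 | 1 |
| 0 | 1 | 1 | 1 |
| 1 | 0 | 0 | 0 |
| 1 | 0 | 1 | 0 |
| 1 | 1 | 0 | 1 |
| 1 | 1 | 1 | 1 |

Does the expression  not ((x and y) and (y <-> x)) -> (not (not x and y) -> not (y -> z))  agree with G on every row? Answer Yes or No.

Yes

Evaluate not ((x and y) and (y <-> x)) -> (not (not x and y) -> not (y -> z)) on each row and compare to G:
  x=0, y=0, z=0: formula gives 0, G = 0 ✓
  x=0, y=0, z=1: formula gives 0, G = 0 ✓
  x=0, y=1, z=0: formula gives 1, G = 1 ✓
  x=0, y=1, z=1: formula gives 1, G = 1 ✓
  x=1, y=0, z=0: formula gives 0, G = 0 ✓
  … (the remaining 3 rows also agree.)
No disagreement on any input; they are logically equivalent.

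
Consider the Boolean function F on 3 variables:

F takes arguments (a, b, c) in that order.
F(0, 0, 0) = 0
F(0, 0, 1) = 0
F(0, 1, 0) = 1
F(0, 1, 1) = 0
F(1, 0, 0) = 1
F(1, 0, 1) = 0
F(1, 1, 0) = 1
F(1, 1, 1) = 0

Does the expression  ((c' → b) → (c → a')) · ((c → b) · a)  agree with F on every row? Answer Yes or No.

No

Evaluate ((c' → b) → (c → a')) · ((c → b) · a) on each row and compare to F:
  a=0, b=0, c=0: formula gives 0, F = 0 ✓
  a=0, b=0, c=1: formula gives 0, F = 0 ✓
  a=0, b=1, c=0: formula gives 0, but F = 1 ✗
Row (0,1,0) is a counterexample, so the formula is not equivalent to F.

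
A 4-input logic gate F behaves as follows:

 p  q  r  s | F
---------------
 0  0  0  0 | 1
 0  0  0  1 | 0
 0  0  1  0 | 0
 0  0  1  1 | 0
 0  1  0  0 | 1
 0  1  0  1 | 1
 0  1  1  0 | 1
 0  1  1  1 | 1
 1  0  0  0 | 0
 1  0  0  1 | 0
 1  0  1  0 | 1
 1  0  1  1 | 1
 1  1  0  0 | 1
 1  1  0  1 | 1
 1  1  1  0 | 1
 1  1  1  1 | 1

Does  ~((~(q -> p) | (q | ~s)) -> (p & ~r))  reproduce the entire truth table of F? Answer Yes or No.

Check the formula against F row by row:
  p=0, q=0, r=0, s=0: formula gives 1, F = 1 ✓
  p=0, q=0, r=0, s=1: formula gives 0, F = 0 ✓
  p=0, q=0, r=1, s=0: formula gives 1, but F = 0 ✗
A single disagreement suffices: at (0,0,1,0) they differ, so the formula does not compute F.

No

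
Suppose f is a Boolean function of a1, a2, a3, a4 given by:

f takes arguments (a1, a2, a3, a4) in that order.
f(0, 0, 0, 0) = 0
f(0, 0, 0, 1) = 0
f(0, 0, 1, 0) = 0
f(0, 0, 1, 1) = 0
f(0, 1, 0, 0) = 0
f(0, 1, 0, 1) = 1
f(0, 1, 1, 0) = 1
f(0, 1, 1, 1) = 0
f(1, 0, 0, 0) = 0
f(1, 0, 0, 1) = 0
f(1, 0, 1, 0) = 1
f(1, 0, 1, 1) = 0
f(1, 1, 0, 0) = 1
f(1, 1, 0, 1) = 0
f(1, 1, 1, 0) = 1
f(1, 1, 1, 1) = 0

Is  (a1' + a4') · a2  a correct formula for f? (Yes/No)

No

Evaluate (a1' + a4') · a2 on each row and compare to f:
  a1=0, a2=0, a3=0, a4=0: formula gives 0, f = 0 ✓
  a1=0, a2=0, a3=0, a4=1: formula gives 0, f = 0 ✓
  a1=0, a2=0, a3=1, a4=0: formula gives 0, f = 0 ✓
  a1=0, a2=0, a3=1, a4=1: formula gives 0, f = 0 ✓
  a1=0, a2=1, a3=0, a4=0: formula gives 1, but f = 0 ✗
Row (0,1,0,0) is a counterexample, so the formula is not equivalent to f.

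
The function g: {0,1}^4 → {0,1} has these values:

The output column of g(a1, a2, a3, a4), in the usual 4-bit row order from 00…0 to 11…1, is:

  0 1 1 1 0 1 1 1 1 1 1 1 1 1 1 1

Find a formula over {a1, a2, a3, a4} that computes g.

There are just 2 zero rows: (0,0,0,0), (0,1,0,0). Their minterms are ¬a1·¬a2·¬a3·¬a4, ¬a1·a2·¬a3·¬a4; the OR of those covers precisely the 0-outputs, and negating it yields g.

g(a1, a2, a3, a4) = NOT ((((NOT a1 AND NOT a2) AND NOT a3) AND NOT a4) OR (((NOT a1 AND a2) AND NOT a3) AND NOT a4))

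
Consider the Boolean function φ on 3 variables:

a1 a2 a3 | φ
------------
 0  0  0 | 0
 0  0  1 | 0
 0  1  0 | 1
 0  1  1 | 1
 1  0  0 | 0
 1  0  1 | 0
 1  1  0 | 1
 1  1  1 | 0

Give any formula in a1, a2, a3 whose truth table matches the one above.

φ(a1, a2, a3) = (((a1' · a2) · a3') + ((a1' · a2) · a3)) + ((a1 · a2) · a3')

φ=1 on 3 inputs: (0,1,0), (0,1,1), (1,1,0). Reading each as a conjunction of literals (¬a1·a2·¬a3, ¬a1·a2·a3, a1·a2·¬a3) and taking the OR gives the canonical DNF.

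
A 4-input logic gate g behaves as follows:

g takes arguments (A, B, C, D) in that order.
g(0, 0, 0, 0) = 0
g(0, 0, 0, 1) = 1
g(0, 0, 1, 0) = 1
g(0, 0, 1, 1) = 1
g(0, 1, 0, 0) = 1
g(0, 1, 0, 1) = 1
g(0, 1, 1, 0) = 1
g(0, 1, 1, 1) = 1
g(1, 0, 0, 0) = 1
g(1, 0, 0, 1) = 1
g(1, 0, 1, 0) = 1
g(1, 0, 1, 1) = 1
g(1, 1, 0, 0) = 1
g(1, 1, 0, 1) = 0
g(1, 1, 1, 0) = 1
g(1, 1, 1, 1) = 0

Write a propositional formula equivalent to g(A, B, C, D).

There are just 3 zero rows: (0,0,0,0), (1,1,0,1), (1,1,1,1). Their minterms are ¬A·¬B·¬C·¬D, A·B·¬C·D, A·B·C·D; the OR of those covers precisely the 0-outputs, and negating it yields g.

g(A, B, C, D) = (((((A' · B') · C') · D') + (((A · B) · C') · D)) + (((A · B) · C) · D))'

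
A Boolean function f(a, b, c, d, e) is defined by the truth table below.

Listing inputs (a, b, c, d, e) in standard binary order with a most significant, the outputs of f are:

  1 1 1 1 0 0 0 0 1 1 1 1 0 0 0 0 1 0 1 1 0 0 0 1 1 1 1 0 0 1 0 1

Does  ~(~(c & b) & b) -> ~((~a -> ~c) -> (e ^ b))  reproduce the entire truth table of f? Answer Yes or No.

Check the formula against f row by row:
  a=0, b=0, c=0, d=0, e=0: formula gives 1, f = 1 ✓
  a=0, b=0, c=0, d=0, e=1: formula gives 0, but f = 1 ✗
Since they disagree at (0,0,0,0,1), the expression is not a correct formula for f.

No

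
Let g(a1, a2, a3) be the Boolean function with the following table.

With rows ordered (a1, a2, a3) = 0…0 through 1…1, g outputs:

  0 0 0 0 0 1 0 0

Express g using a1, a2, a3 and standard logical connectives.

g(a1, a2, a3) = (a1 & ~a2) & a3

Only row (1,0,1) gives 1. That row's minterm a1·¬a2·a3 is g directly.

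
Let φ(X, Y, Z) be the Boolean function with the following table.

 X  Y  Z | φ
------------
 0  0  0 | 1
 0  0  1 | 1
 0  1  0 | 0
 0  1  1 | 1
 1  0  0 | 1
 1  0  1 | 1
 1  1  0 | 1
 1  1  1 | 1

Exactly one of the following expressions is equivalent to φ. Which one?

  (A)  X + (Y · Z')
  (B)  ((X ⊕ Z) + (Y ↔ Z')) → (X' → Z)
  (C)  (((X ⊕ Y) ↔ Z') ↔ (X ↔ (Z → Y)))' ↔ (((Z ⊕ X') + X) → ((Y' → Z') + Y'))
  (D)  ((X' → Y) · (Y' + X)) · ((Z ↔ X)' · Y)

(A): at (0,0,0) it gives 0, but φ = 1 — eliminated.
(C): at (0,0,0) it gives 0, but φ = 1 — eliminated.
(D): at (0,0,0) it gives 0, but φ = 1 — eliminated.
(B) is the remaining candidate, and it agrees with φ on all 8 inputs.

B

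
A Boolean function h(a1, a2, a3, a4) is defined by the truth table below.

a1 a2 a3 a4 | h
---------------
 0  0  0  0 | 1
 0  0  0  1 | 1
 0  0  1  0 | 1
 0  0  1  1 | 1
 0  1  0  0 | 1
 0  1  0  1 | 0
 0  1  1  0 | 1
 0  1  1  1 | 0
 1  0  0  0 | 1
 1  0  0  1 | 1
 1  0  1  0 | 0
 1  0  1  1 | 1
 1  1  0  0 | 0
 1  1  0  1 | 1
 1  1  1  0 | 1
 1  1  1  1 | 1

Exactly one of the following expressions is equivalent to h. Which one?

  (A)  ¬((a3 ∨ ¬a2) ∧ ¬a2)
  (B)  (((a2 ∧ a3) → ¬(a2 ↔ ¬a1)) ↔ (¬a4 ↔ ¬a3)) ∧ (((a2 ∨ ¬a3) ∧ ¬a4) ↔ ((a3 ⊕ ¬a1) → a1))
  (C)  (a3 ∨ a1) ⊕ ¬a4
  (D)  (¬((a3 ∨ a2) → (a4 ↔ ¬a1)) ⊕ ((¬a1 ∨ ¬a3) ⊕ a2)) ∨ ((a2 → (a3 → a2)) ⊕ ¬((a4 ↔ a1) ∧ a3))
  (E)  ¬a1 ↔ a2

(A) disagrees with h on (0,0,0,0) (formula → 0, table → 1); rule it out.
(B) disagrees with h on (0,0,0,0) (formula → 0, table → 1); rule it out.
(C) disagrees with h on (0,0,0,1) (formula → 0, table → 1); rule it out.
(E) disagrees with h on (0,0,0,0) (formula → 0, table → 1); rule it out.
That leaves (D). Evaluating it on every row reproduces the table of h exactly.

D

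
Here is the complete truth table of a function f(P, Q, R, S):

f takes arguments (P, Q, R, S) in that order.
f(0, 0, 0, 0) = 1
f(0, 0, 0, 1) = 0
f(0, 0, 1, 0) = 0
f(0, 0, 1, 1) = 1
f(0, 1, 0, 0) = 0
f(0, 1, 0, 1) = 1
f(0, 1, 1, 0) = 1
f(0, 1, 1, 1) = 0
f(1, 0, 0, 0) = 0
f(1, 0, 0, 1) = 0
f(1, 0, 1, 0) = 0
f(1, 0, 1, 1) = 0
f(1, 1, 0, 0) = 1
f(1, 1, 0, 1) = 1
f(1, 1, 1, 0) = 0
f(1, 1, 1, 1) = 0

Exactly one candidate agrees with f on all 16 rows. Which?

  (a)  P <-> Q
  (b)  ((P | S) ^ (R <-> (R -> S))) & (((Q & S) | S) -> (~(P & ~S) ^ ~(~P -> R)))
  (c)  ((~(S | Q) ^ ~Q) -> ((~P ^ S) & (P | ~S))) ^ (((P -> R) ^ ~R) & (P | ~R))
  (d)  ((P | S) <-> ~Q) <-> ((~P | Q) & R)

d

(a) fails at (0,0,0,1): the formula yields 1, f is 0.
(b) fails at (0,0,0,0): the formula yields 0, f is 1.
(c) fails at (0,0,1,0): the formula yields 1, f is 0.
(d) is the remaining candidate, and it agrees with f on all 16 inputs.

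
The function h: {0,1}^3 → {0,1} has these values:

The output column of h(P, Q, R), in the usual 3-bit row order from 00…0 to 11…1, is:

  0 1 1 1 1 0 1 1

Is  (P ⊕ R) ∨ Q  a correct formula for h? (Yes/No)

Yes

Check the formula against h row by row:
  P=0, Q=0, R=0: formula gives 0, h = 0 ✓
  P=0, Q=0, R=1: formula gives 1, h = 1 ✓
  P=0, Q=1, R=0: formula gives 1, h = 1 ✓
  P=0, Q=1, R=1: formula gives 1, h = 1 ✓
  P=1, Q=0, R=0: formula gives 1, h = 1 ✓
  …and likewise for the remaining 3 rows.
All 8 rows match — the expression computes h exactly.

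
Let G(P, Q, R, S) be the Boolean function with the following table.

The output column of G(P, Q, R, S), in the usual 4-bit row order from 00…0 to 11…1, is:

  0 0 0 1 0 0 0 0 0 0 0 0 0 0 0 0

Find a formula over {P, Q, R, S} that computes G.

G(P, Q, R, S) = ((NOT P AND NOT Q) AND R) AND S

G is 1 on exactly one input, (0,0,1,1), whose minterm is ¬P·¬Q·R·S. So G is just that conjunction.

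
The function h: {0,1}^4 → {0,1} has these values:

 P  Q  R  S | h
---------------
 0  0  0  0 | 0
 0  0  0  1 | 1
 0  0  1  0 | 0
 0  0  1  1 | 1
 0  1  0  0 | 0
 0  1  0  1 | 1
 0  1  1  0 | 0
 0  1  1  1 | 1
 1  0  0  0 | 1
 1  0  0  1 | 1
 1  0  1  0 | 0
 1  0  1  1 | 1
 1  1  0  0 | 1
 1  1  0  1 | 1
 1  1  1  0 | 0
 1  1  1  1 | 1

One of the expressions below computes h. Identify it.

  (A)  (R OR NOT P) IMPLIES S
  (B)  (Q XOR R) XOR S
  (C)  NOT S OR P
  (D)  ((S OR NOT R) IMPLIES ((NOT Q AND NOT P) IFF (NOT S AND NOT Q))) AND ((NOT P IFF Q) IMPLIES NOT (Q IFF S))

(B) disagrees with h on (0,0,1,0) (formula → 1, table → 0); rule it out.
(C) disagrees with h on (0,0,0,0) (formula → 1, table → 0); rule it out.
(D) disagrees with h on (0,0,0,0) (formula → 1, table → 0); rule it out.
Only (A) survives; checking it on all 16 rows confirms it matches h.

A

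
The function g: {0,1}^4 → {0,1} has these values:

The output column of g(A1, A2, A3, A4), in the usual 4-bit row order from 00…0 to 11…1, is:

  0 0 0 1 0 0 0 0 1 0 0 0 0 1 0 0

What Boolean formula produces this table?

g=1 on 3 inputs: (0,0,1,1), (1,0,0,0), (1,1,0,1). Reading each as a conjunction of literals (¬A1·¬A2·A3·A4, A1·¬A2·¬A3·¬A4, A1·A2·¬A3·A4) and taking the OR gives the canonical DNF.

g(A1, A2, A3, A4) = ((((A1' · A2') · A3) · A4) + (((A1 · A2') · A3') · A4')) + (((A1 · A2) · A3') · A4)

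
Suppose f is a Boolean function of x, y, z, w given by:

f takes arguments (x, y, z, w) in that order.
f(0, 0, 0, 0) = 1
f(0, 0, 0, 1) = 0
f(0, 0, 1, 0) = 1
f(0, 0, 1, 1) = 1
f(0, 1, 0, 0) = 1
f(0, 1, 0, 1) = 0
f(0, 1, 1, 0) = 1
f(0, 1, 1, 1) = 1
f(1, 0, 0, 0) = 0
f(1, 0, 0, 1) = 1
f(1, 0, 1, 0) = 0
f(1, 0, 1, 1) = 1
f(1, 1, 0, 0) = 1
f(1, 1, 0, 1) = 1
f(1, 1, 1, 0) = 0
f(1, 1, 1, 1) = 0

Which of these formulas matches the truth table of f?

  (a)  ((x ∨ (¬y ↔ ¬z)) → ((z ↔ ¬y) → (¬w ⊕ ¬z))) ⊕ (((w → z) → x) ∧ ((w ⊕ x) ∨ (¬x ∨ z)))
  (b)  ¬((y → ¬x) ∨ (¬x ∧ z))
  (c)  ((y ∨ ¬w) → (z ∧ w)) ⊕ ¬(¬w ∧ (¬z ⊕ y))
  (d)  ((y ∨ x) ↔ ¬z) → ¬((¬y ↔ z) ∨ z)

(b) disagrees with f on (0,0,0,0) (formula → 0, table → 1); rule it out.
(c) disagrees with f on (0,0,0,0) (formula → 0, table → 1); rule it out.
(d) disagrees with f on (0,0,0,1) (formula → 1, table → 0); rule it out.
That leaves (a). Evaluating it on every row reproduces the table of f exactly.

a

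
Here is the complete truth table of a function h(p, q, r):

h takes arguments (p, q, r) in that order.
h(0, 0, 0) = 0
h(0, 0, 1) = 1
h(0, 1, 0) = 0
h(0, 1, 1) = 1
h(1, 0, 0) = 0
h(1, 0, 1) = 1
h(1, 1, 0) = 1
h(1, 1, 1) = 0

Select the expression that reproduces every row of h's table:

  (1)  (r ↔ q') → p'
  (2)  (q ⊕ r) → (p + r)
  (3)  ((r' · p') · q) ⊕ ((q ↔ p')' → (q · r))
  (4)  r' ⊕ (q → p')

4

(1) fails at (0,0,0): the formula yields 1, h is 0.
(2) fails at (0,0,0): the formula yields 1, h is 0.
(3) fails at (0,0,1): the formula yields 0, h is 1.
Only (4) survives; checking it on all 8 rows confirms it matches h.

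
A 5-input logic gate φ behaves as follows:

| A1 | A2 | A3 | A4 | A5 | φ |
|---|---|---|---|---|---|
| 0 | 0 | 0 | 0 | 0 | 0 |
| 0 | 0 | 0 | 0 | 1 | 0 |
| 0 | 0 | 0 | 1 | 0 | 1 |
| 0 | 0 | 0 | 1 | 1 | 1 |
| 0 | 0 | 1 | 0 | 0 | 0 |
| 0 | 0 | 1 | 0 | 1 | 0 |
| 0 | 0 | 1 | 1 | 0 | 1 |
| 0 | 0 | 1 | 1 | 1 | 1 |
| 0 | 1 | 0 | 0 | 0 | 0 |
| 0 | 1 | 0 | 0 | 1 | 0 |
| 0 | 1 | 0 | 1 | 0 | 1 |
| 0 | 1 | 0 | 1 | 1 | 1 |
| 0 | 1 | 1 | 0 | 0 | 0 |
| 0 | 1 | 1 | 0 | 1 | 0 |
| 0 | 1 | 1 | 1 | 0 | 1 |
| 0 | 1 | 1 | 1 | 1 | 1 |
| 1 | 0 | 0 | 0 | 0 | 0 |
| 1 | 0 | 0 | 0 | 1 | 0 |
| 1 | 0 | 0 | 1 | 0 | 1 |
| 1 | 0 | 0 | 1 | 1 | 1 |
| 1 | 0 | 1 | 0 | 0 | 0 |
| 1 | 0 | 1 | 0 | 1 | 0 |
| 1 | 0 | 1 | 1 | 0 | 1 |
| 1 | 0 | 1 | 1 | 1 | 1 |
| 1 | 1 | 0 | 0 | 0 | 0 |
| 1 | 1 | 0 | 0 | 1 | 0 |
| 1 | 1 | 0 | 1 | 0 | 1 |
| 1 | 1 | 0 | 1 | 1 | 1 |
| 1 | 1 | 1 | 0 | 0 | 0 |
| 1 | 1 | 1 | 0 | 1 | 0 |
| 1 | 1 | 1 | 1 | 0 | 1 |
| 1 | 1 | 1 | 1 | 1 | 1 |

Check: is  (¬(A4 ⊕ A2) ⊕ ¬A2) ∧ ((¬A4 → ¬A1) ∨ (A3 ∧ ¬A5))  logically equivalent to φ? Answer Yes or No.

Yes

Test each input against both φ and the formula:
  A1=0, A2=0, A3=0, A4=0, A5=0: formula gives 0, φ = 0 ✓
  A1=0, A2=0, A3=0, A4=0, A5=1: formula gives 0, φ = 0 ✓
  A1=0, A2=0, A3=0, A4=1, A5=0: formula gives 1, φ = 1 ✓
  A1=0, A2=0, A3=0, A4=1, A5=1: formula gives 1, φ = 1 ✓
  …and likewise for the remaining 28 rows.
No disagreement on any input; they are logically equivalent.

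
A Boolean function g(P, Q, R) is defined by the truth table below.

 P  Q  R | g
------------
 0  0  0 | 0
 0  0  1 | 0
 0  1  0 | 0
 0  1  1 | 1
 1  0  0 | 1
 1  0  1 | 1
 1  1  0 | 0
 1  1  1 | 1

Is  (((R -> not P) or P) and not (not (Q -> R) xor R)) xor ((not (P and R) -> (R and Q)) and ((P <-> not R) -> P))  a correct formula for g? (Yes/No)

No

Check the formula against g row by row:
  P=0, Q=0, R=0: formula gives 1, but g = 0 ✗
Since they disagree at (0,0,0), the expression is not a correct formula for g.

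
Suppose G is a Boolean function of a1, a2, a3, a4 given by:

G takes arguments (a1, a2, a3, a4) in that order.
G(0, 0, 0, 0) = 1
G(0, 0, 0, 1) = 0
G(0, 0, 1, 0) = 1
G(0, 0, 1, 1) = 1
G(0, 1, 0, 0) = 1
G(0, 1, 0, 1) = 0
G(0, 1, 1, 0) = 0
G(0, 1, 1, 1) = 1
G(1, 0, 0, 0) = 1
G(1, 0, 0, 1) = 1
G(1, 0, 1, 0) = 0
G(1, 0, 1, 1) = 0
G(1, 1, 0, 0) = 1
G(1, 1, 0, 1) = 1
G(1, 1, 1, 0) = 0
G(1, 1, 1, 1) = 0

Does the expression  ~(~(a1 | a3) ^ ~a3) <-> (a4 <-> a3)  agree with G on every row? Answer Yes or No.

Evaluate ~(~(a1 | a3) ^ ~a3) <-> (a4 <-> a3) on each row and compare to G:
  a1=0, a2=0, a3=0, a4=0: formula gives 1, G = 1 ✓
  a1=0, a2=0, a3=0, a4=1: formula gives 0, G = 0 ✓
  a1=0, a2=0, a3=1, a4=0: formula gives 0, but G = 1 ✗
A single disagreement suffices: at (0,0,1,0) they differ, so the formula does not compute G.

No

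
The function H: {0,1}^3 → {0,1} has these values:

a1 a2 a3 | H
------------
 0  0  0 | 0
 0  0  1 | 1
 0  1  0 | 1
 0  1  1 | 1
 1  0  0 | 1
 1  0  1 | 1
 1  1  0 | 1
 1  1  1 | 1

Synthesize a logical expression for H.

H(a1, a2, a3) = (a1 or a2) or a3

The output is 1 whenever at least one input is 1 — the OR of all inputs.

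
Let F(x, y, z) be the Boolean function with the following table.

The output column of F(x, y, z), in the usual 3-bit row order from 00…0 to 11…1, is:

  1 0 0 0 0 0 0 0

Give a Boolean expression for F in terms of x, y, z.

The output is 1 only when every input is 0 — NOR of all inputs.

F(x, y, z) = ((x + y) + z)'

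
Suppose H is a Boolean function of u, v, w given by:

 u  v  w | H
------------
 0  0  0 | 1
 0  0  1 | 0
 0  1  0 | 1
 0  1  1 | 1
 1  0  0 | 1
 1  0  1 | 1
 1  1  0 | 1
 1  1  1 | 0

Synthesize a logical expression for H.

The 0-rows are (0,0,1), (1,1,1). Take each as a conjunction (¬u·¬v·w, u·v·w), form their disjunction, and complement — that gives a formula that is 1 everywhere H is.

H(u, v, w) = ~(((~u & ~v) & w) | ((u & v) & w))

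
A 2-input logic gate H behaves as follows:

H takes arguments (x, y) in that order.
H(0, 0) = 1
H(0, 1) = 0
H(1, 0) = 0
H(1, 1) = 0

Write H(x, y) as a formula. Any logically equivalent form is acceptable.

H(x, y) = not (x or y)

The output is 1 only when every input is 0 — NOR of all inputs.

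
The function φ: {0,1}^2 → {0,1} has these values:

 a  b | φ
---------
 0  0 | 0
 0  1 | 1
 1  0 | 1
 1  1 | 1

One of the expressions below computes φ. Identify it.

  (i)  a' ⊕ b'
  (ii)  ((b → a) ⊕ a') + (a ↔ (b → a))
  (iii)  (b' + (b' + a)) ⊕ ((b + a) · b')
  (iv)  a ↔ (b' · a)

ii

(i) disagrees with φ on (1,1) (formula → 0, table → 1); rule it out.
(iii) disagrees with φ on (0,0) (formula → 1, table → 0); rule it out.
(iv) disagrees with φ on (0,0) (formula → 1, table → 0); rule it out.
(ii) is the remaining candidate, and it agrees with φ on all 4 inputs.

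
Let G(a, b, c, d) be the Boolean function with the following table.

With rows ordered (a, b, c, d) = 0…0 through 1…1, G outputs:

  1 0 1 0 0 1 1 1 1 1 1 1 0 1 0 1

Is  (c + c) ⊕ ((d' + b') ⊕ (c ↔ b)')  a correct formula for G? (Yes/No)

Check the formula against G row by row:
  a=0, b=0, c=0, d=0: formula gives 1, G = 1 ✓
  a=0, b=0, c=0, d=1: formula gives 1, but G = 0 ✗
Row (0,0,0,1) is a counterexample, so the formula is not equivalent to G.

No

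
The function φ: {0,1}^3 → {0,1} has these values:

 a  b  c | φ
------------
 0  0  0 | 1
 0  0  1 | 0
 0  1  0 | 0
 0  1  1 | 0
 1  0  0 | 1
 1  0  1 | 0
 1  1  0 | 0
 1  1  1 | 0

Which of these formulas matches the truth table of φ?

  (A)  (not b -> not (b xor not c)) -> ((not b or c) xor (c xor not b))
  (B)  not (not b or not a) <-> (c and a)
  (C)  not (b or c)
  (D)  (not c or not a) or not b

C

(A) fails at (0,0,1): the formula yields 1, φ is 0.
(B) fails at (0,0,1): the formula yields 1, φ is 0.
(D) fails at (0,0,1): the formula yields 1, φ is 0.
That leaves (C). Evaluating it on every row reproduces the table of φ exactly.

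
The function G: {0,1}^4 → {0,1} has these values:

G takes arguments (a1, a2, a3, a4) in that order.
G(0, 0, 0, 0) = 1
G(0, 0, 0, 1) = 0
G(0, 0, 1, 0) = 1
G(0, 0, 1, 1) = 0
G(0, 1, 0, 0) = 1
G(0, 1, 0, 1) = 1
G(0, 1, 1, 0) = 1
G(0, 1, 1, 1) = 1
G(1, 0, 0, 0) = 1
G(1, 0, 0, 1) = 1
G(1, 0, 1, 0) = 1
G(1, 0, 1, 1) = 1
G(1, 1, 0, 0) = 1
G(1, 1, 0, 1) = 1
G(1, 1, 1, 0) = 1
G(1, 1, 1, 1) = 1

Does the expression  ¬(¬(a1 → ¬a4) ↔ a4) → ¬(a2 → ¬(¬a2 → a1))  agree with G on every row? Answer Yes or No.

Yes

Evaluate ¬(¬(a1 → ¬a4) ↔ a4) → ¬(a2 → ¬(¬a2 → a1)) on each row and compare to G:
  a1=0, a2=0, a3=0, a4=0: formula gives 1, G = 1 ✓
  a1=0, a2=0, a3=0, a4=1: formula gives 0, G = 0 ✓
  a1=0, a2=0, a3=1, a4=0: formula gives 1, G = 1 ✓
  a1=0, a2=0, a3=1, a4=1: formula gives 0, G = 0 ✓
  …and likewise for the remaining 12 rows.
All 16 rows match — the expression computes G exactly.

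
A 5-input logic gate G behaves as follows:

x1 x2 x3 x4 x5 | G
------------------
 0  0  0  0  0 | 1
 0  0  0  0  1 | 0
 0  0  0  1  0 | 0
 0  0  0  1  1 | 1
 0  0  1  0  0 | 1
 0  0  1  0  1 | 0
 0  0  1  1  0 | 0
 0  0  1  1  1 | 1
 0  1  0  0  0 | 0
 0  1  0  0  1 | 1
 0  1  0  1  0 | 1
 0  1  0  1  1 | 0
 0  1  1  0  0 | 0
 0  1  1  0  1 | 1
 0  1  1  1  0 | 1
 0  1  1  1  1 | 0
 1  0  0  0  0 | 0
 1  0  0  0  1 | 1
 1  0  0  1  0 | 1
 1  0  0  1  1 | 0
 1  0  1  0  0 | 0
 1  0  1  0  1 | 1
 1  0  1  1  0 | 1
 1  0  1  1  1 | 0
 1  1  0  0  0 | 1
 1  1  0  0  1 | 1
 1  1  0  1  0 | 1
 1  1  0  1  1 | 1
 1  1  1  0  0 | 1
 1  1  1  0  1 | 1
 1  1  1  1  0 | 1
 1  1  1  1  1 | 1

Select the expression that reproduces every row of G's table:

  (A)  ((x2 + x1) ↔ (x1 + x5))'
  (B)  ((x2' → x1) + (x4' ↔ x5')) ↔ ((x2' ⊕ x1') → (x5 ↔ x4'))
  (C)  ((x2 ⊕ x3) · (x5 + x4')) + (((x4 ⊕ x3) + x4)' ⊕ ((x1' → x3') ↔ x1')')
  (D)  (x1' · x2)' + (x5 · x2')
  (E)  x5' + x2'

(A) fails at (0,0,0,0,0): the formula yields 0, G is 1.
(C) fails at (0,0,0,0,1): the formula yields 1, G is 0.
(D) fails at (0,0,0,0,1): the formula yields 1, G is 0.
(E) fails at (0,0,0,0,1): the formula yields 1, G is 0.
(B) is the remaining candidate, and it agrees with G on all 32 inputs.

B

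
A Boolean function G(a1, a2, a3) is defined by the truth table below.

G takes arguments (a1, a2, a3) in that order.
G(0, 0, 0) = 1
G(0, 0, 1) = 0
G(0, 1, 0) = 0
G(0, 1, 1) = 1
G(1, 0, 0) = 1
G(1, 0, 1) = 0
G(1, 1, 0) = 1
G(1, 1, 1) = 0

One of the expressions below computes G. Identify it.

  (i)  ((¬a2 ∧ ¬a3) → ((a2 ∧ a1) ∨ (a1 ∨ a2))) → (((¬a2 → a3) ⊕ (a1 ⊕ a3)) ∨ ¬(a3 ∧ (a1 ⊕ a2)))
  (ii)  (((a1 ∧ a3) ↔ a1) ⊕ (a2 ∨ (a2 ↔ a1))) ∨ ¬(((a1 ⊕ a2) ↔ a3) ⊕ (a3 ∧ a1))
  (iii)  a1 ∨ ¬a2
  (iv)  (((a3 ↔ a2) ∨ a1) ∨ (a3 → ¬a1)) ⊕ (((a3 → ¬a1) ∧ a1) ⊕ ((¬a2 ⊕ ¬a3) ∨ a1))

iv

(i) fails at (0,0,1): the formula yields 1, G is 0.
(ii) fails at (0,0,0): the formula yields 0, G is 1.
(iii) fails at (0,0,1): the formula yields 1, G is 0.
(iv) is the remaining candidate, and it agrees with G on all 8 inputs.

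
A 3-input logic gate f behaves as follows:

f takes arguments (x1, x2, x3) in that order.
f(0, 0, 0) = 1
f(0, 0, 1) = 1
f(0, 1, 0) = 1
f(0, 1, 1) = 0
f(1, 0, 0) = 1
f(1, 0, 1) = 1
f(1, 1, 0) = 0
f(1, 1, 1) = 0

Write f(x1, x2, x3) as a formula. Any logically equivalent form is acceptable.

f is 0 on only 3 rows — (0,1,1), (1,1,0), (1,1,1). Writing each as a minterm (¬x1·x2·x3, x1·x2·¬x3, x1·x2·x3) and OR-ing them characterizes exactly where f=0, so f is the negation of that disjunction.

f(x1, x2, x3) = ~((((~x1 & x2) & x3) | ((x1 & x2) & ~x3)) | ((x1 & x2) & x3))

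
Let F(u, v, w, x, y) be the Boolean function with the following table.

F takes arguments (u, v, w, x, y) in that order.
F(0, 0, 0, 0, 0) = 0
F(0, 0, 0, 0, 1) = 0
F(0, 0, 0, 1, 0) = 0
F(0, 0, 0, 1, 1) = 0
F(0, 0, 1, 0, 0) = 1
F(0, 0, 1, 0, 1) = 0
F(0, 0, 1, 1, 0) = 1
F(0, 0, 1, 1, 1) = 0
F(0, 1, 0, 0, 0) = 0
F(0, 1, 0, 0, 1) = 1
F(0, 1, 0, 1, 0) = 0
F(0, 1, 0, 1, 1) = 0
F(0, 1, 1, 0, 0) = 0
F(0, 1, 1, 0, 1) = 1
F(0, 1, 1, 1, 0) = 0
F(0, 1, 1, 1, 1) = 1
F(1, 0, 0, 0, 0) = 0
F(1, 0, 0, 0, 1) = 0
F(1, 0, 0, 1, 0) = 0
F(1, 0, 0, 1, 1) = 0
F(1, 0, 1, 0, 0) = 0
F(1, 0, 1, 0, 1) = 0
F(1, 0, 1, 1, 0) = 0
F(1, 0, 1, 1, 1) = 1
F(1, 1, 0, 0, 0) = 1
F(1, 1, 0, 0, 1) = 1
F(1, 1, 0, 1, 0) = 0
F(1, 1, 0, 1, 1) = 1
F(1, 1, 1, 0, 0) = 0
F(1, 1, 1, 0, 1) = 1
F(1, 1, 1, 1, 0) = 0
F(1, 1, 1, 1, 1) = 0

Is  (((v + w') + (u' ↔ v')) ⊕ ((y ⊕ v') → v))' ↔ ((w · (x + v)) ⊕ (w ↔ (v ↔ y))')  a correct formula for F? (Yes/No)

No

Check the formula against F row by row:
  u=0, v=0, w=0, x=0, y=0: formula gives 0, F = 0 ✓
  u=0, v=0, w=0, x=0, y=1: formula gives 0, F = 0 ✓
  u=0, v=0, w=0, x=1, y=0: formula gives 0, F = 0 ✓
  u=0, v=0, w=0, x=1, y=1: formula gives 0, F = 0 ✓
  …
  u=0, v=0, w=1, x=0, y=1: formula gives 1, but F = 0 ✗
Row (0,0,1,0,1) is a counterexample, so the formula is not equivalent to F.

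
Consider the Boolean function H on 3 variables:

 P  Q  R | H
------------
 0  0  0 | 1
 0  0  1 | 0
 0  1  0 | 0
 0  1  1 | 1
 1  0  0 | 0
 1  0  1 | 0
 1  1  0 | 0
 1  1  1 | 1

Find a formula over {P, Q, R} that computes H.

Collect the rows where H=1 — (0,0,0), (0,1,1), (1,1,1) — and write one minterm per row: ¬P·¬Q·¬R, ¬P·Q·R, P·Q·R. Their union (logical OR) reproduces the table exactly.

H(P, Q, R) = (((¬P ∧ ¬Q) ∧ ¬R) ∨ ((¬P ∧ Q) ∧ R)) ∨ ((P ∧ Q) ∧ R)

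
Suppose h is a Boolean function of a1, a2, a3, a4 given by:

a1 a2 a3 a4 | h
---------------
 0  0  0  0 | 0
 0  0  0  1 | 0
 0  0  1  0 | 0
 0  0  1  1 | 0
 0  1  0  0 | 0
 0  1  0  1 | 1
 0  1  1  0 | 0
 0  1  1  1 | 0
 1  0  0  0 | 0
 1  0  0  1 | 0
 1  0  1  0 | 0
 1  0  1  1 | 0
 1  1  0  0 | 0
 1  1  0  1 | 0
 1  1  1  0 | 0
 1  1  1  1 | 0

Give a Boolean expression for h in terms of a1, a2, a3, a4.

h is 1 on exactly one input, (0,1,0,1), whose minterm is ¬a1·a2·¬a3·a4. So h is just that conjunction.

h(a1, a2, a3, a4) = ((not a1 and a2) and not a3) and a4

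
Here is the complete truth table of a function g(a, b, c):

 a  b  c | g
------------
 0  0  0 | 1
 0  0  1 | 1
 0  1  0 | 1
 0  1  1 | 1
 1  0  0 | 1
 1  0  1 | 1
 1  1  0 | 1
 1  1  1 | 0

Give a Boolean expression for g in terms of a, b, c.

The output is 0 only when every input is 1 — NAND of all inputs.

g(a, b, c) = ((a · b) · c)'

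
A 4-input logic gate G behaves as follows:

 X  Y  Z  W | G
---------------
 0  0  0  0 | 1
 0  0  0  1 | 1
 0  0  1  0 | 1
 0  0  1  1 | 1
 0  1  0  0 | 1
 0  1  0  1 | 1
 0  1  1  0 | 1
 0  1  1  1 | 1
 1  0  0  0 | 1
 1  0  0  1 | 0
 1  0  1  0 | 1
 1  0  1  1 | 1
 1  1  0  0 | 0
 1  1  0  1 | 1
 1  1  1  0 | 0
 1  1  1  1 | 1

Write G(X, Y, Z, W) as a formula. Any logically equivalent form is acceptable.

G(X, Y, Z, W) = ¬(((((X ∧ ¬Y) ∧ ¬Z) ∧ W) ∨ (((X ∧ Y) ∧ ¬Z) ∧ ¬W)) ∨ (((X ∧ Y) ∧ Z) ∧ ¬W))

G is 0 on only 3 rows — (1,0,0,1), (1,1,0,0), (1,1,1,0). Writing each as a minterm (X·¬Y·¬Z·W, X·Y·¬Z·¬W, X·Y·Z·¬W) and OR-ing them characterizes exactly where G=0, so G is the negation of that disjunction.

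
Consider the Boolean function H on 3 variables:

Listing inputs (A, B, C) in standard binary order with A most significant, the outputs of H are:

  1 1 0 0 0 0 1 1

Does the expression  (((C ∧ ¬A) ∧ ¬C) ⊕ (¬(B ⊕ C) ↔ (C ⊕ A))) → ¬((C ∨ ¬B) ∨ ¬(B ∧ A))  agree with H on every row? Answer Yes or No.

Check the formula against H row by row:
  A=0, B=0, C=0: formula gives 1, H = 1 ✓
  A=0, B=0, C=1: formula gives 1, H = 1 ✓
  A=0, B=1, C=0: formula gives 0, H = 0 ✓
  A=0, B=1, C=1: formula gives 0, H = 0 ✓
  A=1, B=0, C=0: formula gives 0, H = 0 ✓
  … (the remaining 3 rows also agree.)
All 8 rows match — the expression computes H exactly.

Yes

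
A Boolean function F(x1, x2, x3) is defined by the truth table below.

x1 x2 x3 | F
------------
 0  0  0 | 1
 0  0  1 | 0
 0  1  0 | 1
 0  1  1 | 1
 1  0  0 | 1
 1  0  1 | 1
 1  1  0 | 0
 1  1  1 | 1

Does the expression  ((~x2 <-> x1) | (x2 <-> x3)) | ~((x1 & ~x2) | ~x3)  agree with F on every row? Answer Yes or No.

No

Evaluate ((~x2 <-> x1) | (x2 <-> x3)) | ~((x1 & ~x2) | ~x3) on each row and compare to F:
  x1=0, x2=0, x3=0: formula gives 1, F = 1 ✓
  x1=0, x2=0, x3=1: formula gives 1, but F = 0 ✗
A single disagreement suffices: at (0,0,1) they differ, so the formula does not compute F.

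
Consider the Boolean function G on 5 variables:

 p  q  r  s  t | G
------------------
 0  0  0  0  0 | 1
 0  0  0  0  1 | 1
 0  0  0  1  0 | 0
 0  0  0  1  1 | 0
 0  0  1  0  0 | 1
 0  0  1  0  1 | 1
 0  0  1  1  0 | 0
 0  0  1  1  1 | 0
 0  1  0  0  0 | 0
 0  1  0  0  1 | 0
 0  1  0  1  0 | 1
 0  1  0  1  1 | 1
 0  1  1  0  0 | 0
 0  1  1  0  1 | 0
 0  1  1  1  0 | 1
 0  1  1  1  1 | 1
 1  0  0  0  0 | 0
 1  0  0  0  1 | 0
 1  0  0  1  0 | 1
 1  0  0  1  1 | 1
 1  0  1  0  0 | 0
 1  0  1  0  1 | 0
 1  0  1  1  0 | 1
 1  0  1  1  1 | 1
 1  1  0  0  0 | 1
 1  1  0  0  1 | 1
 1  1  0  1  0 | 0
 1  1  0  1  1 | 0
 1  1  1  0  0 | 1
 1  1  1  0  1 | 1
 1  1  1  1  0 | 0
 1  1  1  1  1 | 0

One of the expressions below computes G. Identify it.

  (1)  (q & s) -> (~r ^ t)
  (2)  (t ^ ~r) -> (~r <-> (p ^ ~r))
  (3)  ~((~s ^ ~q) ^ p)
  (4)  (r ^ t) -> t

(1) fails at (0,0,0,1,0): the formula yields 1, G is 0.
(2) fails at (0,0,0,1,0): the formula yields 1, G is 0.
(4) fails at (0,0,0,1,0): the formula yields 1, G is 0.
Only (3) survives; checking it on all 32 rows confirms it matches G.

3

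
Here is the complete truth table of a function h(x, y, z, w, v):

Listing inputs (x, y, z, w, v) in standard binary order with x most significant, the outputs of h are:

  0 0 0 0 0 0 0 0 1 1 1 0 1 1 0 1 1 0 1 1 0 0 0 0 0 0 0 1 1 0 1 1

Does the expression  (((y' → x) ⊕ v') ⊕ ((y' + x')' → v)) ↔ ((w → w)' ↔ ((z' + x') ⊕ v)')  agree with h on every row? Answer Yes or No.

Test each input against both h and the formula:
  x=0, y=0, z=0, w=0, v=0: formula gives 0, h = 0 ✓
  x=0, y=0, z=0, w=0, v=1: formula gives 0, h = 0 ✓
  x=0, y=0, z=0, w=1, v=0: formula gives 0, h = 0 ✓
  x=0, y=0, z=0, w=1, v=1: formula gives 0, h = 0 ✓
  …
  x=0, y=1, z=0, w=1, v=1: formula gives 1, but h = 0 ✗
A single disagreement suffices: at (0,1,0,1,1) they differ, so the formula does not compute h.

No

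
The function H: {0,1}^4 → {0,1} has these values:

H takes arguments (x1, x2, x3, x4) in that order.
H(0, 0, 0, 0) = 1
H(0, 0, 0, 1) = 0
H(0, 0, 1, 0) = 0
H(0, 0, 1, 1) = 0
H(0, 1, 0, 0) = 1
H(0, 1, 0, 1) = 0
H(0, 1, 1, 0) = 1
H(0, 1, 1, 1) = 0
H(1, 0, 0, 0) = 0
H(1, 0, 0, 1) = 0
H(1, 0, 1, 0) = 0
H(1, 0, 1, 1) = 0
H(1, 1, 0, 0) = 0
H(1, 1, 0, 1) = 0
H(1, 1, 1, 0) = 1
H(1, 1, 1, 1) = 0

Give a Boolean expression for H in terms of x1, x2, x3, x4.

H=1 on 4 inputs: (0,0,0,0), (0,1,0,0), (0,1,1,0), (1,1,1,0). Reading each as a conjunction of literals (¬x1·¬x2·¬x3·¬x4, ¬x1·x2·¬x3·¬x4, ¬x1·x2·x3·¬x4, x1·x2·x3·¬x4) and taking the OR gives the canonical DNF.

H(x1, x2, x3, x4) = (((((~x1 & ~x2) & ~x3) & ~x4) | (((~x1 & x2) & ~x3) & ~x4)) | (((~x1 & x2) & x3) & ~x4)) | (((x1 & x2) & x3) & ~x4)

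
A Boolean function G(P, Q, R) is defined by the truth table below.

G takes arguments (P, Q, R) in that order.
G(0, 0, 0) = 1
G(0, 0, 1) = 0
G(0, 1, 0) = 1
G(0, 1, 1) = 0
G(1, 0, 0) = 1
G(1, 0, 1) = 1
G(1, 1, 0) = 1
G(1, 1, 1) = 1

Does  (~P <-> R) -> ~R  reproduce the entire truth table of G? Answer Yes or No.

Evaluate (~P <-> R) -> ~R on each row and compare to G:
  P=0, Q=0, R=0: formula gives 1, G = 1 ✓
  P=0, Q=0, R=1: formula gives 0, G = 0 ✓
  P=0, Q=1, R=0: formula gives 1, G = 1 ✓
  P=0, Q=1, R=1: formula gives 0, G = 0 ✓
  P=1, Q=0, R=0: formula gives 1, G = 1 ✓
  … (the remaining 3 rows also agree.)
Every row agrees, so the formula is equivalent.

Yes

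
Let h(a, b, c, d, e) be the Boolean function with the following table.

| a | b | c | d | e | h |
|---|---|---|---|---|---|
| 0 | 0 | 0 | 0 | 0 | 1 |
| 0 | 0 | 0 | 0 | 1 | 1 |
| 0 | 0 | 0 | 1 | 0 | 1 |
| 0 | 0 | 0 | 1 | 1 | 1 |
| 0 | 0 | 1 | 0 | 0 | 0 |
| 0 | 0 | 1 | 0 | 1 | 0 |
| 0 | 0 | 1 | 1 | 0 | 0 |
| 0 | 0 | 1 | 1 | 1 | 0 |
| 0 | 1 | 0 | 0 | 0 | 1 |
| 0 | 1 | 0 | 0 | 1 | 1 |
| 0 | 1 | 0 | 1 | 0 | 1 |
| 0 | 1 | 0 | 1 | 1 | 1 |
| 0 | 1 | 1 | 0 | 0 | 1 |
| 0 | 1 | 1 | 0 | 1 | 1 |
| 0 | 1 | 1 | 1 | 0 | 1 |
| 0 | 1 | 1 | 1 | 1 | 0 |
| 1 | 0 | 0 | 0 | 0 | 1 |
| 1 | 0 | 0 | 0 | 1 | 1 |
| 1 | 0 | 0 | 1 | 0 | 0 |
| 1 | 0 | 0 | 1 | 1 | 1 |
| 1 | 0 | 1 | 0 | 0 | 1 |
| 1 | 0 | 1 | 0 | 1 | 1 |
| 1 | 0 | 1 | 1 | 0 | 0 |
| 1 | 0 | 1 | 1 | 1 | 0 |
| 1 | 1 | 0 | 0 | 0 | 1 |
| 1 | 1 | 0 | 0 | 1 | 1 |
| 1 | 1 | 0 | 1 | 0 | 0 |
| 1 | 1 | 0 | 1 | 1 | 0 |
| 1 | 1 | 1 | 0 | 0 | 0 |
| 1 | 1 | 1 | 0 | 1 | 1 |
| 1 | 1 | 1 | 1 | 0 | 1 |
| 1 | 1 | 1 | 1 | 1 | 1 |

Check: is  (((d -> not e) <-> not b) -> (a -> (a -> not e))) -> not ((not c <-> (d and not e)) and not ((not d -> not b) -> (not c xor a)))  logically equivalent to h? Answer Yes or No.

Check the formula against h row by row:
  a=0, b=0, c=0, d=0, e=0: formula gives 1, h = 1 ✓
  a=0, b=0, c=0, d=0, e=1: formula gives 1, h = 1 ✓
  a=0, b=0, c=0, d=1, e=0: formula gives 1, h = 1 ✓
  a=0, b=0, c=0, d=1, e=1: formula gives 1, h = 1 ✓
  …
  a=0, b=0, c=1, d=1, e=0: formula gives 1, but h = 0 ✗
Since they disagree at (0,0,1,1,0), the expression is not a correct formula for h.

No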